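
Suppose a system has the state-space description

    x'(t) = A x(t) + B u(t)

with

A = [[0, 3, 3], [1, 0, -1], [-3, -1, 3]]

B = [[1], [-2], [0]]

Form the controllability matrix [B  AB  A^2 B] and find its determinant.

AB = [[-6], [1], [-1]]
A^2B = [[0], [-5], [14]]
Controllability matrix C = [B  AB  A^2B] = [[1, -6, 0], [-2, 1, -5], [0, -1, 14]]
Expanding along the first row, det(C) = 1·(1·14 - (-5)·(-1)) - (-6)·((-2)·14 - (-5)·0) + 0·((-2)·(-1) - 1·0) = 1·9 - (-6)·(-28) + 0·2 = -159
Since det(C) ≠ 0, rank(C) = 3 and the system is completely controllable.

-159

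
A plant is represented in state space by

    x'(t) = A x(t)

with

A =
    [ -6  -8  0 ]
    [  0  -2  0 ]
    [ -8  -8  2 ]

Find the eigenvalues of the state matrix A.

det(sI - A) = s^3 - (tr A)s^2 + (M11 + M22 + M33)s - det A, where Mii is the 2×2 principal minor of A obtained by deleting row i and column i.
tr A = (-6) + (-2) + 2 = -6; M11 = (-2)·2 - 0·(-8) = -4 - 0 = -4; M22 = (-6)·2 - 0·(-8) = -12 - 0 = -12; M33 = (-6)·(-2) - (-8)·0 = 12 - 0 = 12; sum of minors = -4.
det A = (-6)·((-2)·2 - 0·(-8)) - (-8)·(0·2 - 0·(-8)) + 0·(0·(-8) - (-2)·(-8)) = (-6)·(-4) - (-8)·0 + 0·(-16) = 24.
So p(s) = det(sI - A) = s^3 + 6s^2 - 4s - 24.
Rational-root test: any integer root divides -24. Testing small divisors, s = -2 works: p(-2) = -8 + 24 + 8 + (-24) = 0, so (s + 2) is a factor.
Dividing, p(s) = (s + 2)(s^2 + 4s - 12).
Factor s^2 + 4s - 12: two numbers with sum -4 and product -12 are 2 and -6, so s^2 + 4s - 12 = (s - 2)(s + 6).
Hence p(s) = (s - 2) (s + 2) (s + 6), with roots -6, -2, 2.
At least one eigenvalue has non-negative real part, so the system is not asymptotically stable.

-6, -2, 2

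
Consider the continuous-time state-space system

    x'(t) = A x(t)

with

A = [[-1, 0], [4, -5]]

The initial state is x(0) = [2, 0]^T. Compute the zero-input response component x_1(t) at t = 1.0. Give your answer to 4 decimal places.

0.7358

det(sI - A) = s^2 - (tr A)s + det A, with tr A = (-1) + (-5) = -6 and det A = (-1)·(-5) - 0·4 = 5 - 0 = 5.
So p(s) = det(sI - A) = s^2 + 6s + 5.
Factor s^2 + 6s + 5: two numbers with sum -6 and product 5 are -1 and -5, so s^2 + 6s + 5 = (s + 1)(s + 5).
Hence p(s) = (s + 1) (s + 5), with roots -5, -1.
The eigenvalues -5, -1 are distinct and real, so A is diagonalisable and x(t) = e^{At} x(0) = V diag(e^{λ_i t}) V^{-1} x(0), where the columns of V are the eigenvectors.
λ = -5: A - (-5)I = [[4, 0], [4, 0]]. Row 1 gives 4·v1 + 0·v2 = 0, so take v_1 = [0, 1]^T.
λ = -1: A - (-1)I = [[0, 0], [4, -4]]. Row 2 gives 4·v1 + (-4)·v2 = 0, so take v_2 = [1, 1]^T.
V = [v_1 v_2] = [[0, 1], [1, 1]] has det V = -1, so V^{-1} = adj(V)/det V = [[-1, 1], [1, 0]].
Modal coordinates z(0) = V^{-1} x(0): (-1)·2 + 1·0 = -2; 1·2 + 0·0 = 2; so z(0) = [-2, 2]^T.
x_1(t) = Σ_i (v_i)_1 · z_i(0) · e^{λ_i t} (row 1 of V times the modal terms).
x_1(1.0) = 0·(-2)·e^{-5·1.0} + 1·2·e^{-1·1.0} = 0·0.006738 + 2·0.367879 = 0.7358.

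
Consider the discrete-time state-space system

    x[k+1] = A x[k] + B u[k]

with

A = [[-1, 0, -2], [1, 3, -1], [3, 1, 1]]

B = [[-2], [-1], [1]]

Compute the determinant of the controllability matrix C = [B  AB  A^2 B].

AB = [[0], [-6], [-6]]
A^2B = [[12], [-12], [-12]]
Controllability matrix C = [B  AB  A^2B] = [[-2, 0, 12], [-1, -6, -12], [1, -6, -12]]
Expanding along the first row, det(C) = (-2)·((-6)·(-12) - (-12)·(-6)) - 0·((-1)·(-12) - (-12)·1) + 12·((-1)·(-6) - (-6)·1) = (-2)·0 - 0·24 + 12·12 = 144
Since det(C) ≠ 0, rank(C) = 3 and the system is completely controllable.

144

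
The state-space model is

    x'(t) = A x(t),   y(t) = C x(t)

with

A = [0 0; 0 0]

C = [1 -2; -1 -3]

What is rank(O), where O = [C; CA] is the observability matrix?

CA = [[0, 0], [0, 0]]
Observability matrix O = [C; CA] = [[1, -2], [-1, -3], [0, 0], [0, 0]]
Take the 2×2 submatrix of O formed by rows 1, 2: [[1, -2], [-1, -3]]. Its determinant is 1·(-3) - (-2)·(-1) = -3 - 2 = -5 ≠ 0.
So rank(O) ≥ 2; since O has 2 columns, rank(O) = 2.
rank(O) = 2 = n, so the pair (A, C) is completely observable.

2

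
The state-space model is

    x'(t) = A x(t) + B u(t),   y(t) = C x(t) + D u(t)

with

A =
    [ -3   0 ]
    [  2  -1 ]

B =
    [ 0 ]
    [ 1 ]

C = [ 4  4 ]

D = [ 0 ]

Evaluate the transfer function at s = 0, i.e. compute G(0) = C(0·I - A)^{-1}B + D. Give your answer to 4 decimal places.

4.0000

G(0) = C(-A)^{-1}B + D = -C A^{-1} B + D.
det A = 3, so A^{-1} = (1/3)·adj(A) = [[-1/3, 0], [-2/3, -1]]
A^{-1} B = [0, -1]^T
C A^{-1} B = -4
G(0) = D - C A^{-1} B = 0 - (-4) = 4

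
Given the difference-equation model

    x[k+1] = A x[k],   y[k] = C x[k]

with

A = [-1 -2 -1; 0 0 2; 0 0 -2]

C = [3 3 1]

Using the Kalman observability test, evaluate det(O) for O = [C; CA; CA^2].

90

CA = [[-3, -6, 1]]
CA^2 = [[3, 6, -11]]
Observability matrix O = [C; CA; CA^2] = [[3, 3, 1], [-3, -6, 1], [3, 6, -11]]
Expanding along the first row, det(O) = 3·((-6)·(-11) - 1·6) - 3·((-3)·(-11) - 1·3) + 1·((-3)·6 - (-6)·3) = 3·60 - 3·30 + 1·0 = 90
Since det(O) ≠ 0, rank(O) = 3 and the system is completely observable.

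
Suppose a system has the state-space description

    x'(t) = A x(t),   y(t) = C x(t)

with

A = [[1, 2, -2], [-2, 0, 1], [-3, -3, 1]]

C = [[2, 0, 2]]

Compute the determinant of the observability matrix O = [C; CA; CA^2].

16

CA = [[-4, -2, -2]]
CA^2 = [[6, -2, 4]]
Observability matrix O = [C; CA; CA^2] = [[2, 0, 2], [-4, -2, -2], [6, -2, 4]]
Expanding along the first row, det(O) = 2·((-2)·4 - (-2)·(-2)) - 0·((-4)·4 - (-2)·6) + 2·((-4)·(-2) - (-2)·6) = 2·(-12) - 0·(-4) + 2·20 = 16
Since det(O) ≠ 0, rank(O) = 3 and the system is completely observable.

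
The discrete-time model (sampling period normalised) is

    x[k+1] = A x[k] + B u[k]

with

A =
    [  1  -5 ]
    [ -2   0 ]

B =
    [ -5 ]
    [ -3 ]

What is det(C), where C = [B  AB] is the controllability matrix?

AB = [[10], [10]]
Controllability matrix C = [B  AB] = [[-5, 10], [-3, 10]]
det(C) = (-5)·10 - 10·(-3) = -50 - (-30) = -20
Since det(C) ≠ 0, rank(C) = 2 and the system is completely controllable.

-20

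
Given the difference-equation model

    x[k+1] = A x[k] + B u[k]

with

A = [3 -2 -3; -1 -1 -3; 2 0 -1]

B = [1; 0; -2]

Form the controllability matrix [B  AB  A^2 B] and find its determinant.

AB = [[9], [5], [4]]
A^2B = [[5], [-26], [14]]
Controllability matrix C = [B  AB  A^2B] = [[1, 9, 5], [0, 5, -26], [-2, 4, 14]]
Expanding along the first row, det(C) = 1·(5·14 - (-26)·4) - 9·(0·14 - (-26)·(-2)) + 5·(0·4 - 5·(-2)) = 1·174 - 9·(-52) + 5·10 = 692
Since det(C) ≠ 0, rank(C) = 3 and the system is completely controllable.

692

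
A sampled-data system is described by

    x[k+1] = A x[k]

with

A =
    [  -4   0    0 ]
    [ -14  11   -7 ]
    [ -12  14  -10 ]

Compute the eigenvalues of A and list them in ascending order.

-4, -3, 4

det(zI - A) = z^3 - (tr A)z^2 + (M11 + M22 + M33)z - det A, where Mii is the 2×2 principal minor of A obtained by deleting row i and column i.
tr A = (-4) + 11 + (-10) = -3; M11 = 11·(-10) - (-7)·14 = -110 - (-98) = -12; M22 = (-4)·(-10) - 0·(-12) = 40 - 0 = 40; M33 = (-4)·11 - 0·(-14) = -44 - 0 = -44; sum of minors = -16.
det A = (-4)·(11·(-10) - (-7)·14) - 0·((-14)·(-10) - (-7)·(-12)) + 0·((-14)·14 - 11·(-12)) = (-4)·(-12) - 0·56 + 0·(-64) = 48.
So p(z) = det(zI - A) = z^3 + 3z^2 - 16z - 48.
Rational-root test: any integer root divides -48. Testing small divisors, z = -3 works: p(-3) = -27 + 27 + 48 + (-48) = 0, so (z + 3) is a factor.
Dividing, p(z) = (z + 3)(z^2 - 16).
Factor z^2 - 16: two numbers with sum 0 and product -16 are 4 and -4, so z^2 - 16 = (z - 4)(z + 4).
Hence p(z) = (z - 4) (z + 3) (z + 4), with roots -4, -3, 4.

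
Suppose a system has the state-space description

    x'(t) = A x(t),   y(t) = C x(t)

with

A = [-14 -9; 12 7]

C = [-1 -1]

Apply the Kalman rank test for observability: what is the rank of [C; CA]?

1

CA = [[2, 2]]
Observability matrix O = [C; CA] = [[-1, -1], [2, 2]]
Every row of O is a scalar multiple of row 1 = [-1, -1] (multipliers 1, -2), so the rows span a one-dimensional space.
O ≠ 0, hence rank(O) = 1.
rank(O) = 1 < n = 2, so the pair (A, C) is not completely observable.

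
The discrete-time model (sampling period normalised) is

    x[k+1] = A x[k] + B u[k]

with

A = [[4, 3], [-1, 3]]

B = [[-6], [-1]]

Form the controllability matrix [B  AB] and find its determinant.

-45

AB = [[-27], [3]]
Controllability matrix C = [B  AB] = [[-6, -27], [-1, 3]]
det(C) = (-6)·3 - (-27)·(-1) = -18 - 27 = -45
Since det(C) ≠ 0, rank(C) = 2 and the system is completely controllable.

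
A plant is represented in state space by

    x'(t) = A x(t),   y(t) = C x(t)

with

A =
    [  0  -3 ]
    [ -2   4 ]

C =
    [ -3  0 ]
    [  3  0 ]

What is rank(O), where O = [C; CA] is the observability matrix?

CA = [[0, 9], [0, -9]]
Observability matrix O = [C; CA] = [[-3, 0], [3, 0], [0, 9], [0, -9]]
Take the 2×2 submatrix of O formed by rows 1, 3: [[-3, 0], [0, 9]]. Its determinant is (-3)·9 - 0·0 = -27 - 0 = -27 ≠ 0.
So rank(O) ≥ 2; since O has 2 columns, rank(O) = 2.
rank(O) = 2 = n, so the pair (A, C) is completely observable.

2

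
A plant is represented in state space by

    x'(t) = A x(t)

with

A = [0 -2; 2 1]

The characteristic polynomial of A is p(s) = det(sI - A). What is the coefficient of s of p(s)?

-1

For a 2×2 matrix, det(sI - A) = s^2 - (tr A)s + det A.
tr A = 1, det A = 4.
So p(s) = s^2 - s + 4.
The coefficient of s is -1.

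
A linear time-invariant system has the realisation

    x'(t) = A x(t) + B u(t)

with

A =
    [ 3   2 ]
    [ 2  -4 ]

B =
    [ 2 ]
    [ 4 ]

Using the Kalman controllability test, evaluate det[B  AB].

AB = [[14], [-12]]
Controllability matrix C = [B  AB] = [[2, 14], [4, -12]]
det(C) = 2·(-12) - 14·4 = -24 - 56 = -80
Since det(C) ≠ 0, rank(C) = 2 and the system is completely controllable.

-80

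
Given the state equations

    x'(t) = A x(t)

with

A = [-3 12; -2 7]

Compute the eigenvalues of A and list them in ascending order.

1, 3

det(sI - A) = s^2 - (tr A)s + det A, with tr A = (-3) + 7 = 4 and det A = (-3)·7 - 12·(-2) = -21 - (-24) = 3.
So p(s) = det(sI - A) = s^2 - 4s + 3.
Factor s^2 - 4s + 3: two numbers with sum 4 and product 3 are 3 and 1, so s^2 - 4s + 3 = (s - 3)(s - 1).
Hence p(s) = (s - 3) (s - 1), with roots 1, 3.
At least one eigenvalue has non-negative real part, so the system is not asymptotically stable.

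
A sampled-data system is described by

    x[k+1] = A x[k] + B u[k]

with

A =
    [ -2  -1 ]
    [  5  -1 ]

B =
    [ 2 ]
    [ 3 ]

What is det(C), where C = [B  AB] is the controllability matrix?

AB = [[-7], [7]]
Controllability matrix C = [B  AB] = [[2, -7], [3, 7]]
det(C) = 2·7 - (-7)·3 = 14 - (-21) = 35
Since det(C) ≠ 0, rank(C) = 2 and the system is completely controllable.

35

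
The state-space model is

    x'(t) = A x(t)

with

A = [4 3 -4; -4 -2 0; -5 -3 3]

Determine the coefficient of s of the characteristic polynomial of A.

Expand det(sI - A) for the 3×3 matrix.
p(s) = s^3 - 5s^2 - 10s - 4.
(Check: constant term = det(-A) = (-1)^3 det A = -4; coefficient of s^2 = -tr A = -5.)
The coefficient of s is -10.

-10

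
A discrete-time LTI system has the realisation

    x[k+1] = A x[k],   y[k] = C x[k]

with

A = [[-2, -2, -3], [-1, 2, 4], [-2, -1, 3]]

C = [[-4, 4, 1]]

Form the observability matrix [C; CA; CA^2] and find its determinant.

-19455

CA = [[2, 15, 31]]
CA^2 = [[-81, -5, 147]]
Observability matrix O = [C; CA; CA^2] = [[-4, 4, 1], [2, 15, 31], [-81, -5, 147]]
Expanding along the first row, det(O) = (-4)·(15·147 - 31·(-5)) - 4·(2·147 - 31·(-81)) + 1·(2·(-5) - 15·(-81)) = (-4)·2360 - 4·2805 + 1·1205 = -19455
Since det(O) ≠ 0, rank(O) = 3 and the system is completely observable.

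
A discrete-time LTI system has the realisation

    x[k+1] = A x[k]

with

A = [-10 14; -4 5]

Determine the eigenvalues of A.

-3, -2

det(zI - A) = z^2 - (tr A)z + det A, with tr A = (-10) + 5 = -5 and det A = (-10)·5 - 14·(-4) = -50 - (-56) = 6.
So p(z) = det(zI - A) = z^2 + 5z + 6.
Factor z^2 + 5z + 6: two numbers with sum -5 and product 6 are -2 and -3, so z^2 + 5z + 6 = (z + 2)(z + 3).
Hence p(z) = (z + 2) (z + 3), with roots -3, -2.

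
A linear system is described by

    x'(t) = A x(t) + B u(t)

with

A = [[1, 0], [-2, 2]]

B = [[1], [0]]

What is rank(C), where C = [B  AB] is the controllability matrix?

AB = [[1], [-2]]
Controllability matrix C = [B  AB] = [[1, 1], [0, -2]]
det(C) = 1·(-2) - 1·0 = -2 - 0 = -2 ≠ 0, so rank(C) = 2.
rank(C) = 2 = n, so the pair (A, B) is completely controllable.

2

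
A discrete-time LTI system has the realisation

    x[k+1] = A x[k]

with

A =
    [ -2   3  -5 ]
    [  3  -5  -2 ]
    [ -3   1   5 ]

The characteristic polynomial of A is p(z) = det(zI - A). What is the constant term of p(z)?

-79

Expand det(zI - A) for the 3×3 matrix.
p(z) = z^3 + 2z^2 - 47z - 79.
(Check: constant term = det(-A) = (-1)^3 det A = -79; coefficient of z^2 = -tr A = 2.)
The constant term is -79.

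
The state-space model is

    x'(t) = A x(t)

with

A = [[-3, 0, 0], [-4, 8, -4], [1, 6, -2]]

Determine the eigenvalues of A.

det(sI - A) = s^3 - (tr A)s^2 + (M11 + M22 + M33)s - det A, where Mii is the 2×2 principal minor of A obtained by deleting row i and column i.
tr A = (-3) + 8 + (-2) = 3; M11 = 8·(-2) - (-4)·6 = -16 - (-24) = 8; M22 = (-3)·(-2) - 0·1 = 6 - 0 = 6; M33 = (-3)·8 - 0·(-4) = -24 - 0 = -24; sum of minors = -10.
det A = (-3)·(8·(-2) - (-4)·6) - 0·((-4)·(-2) - (-4)·1) + 0·((-4)·6 - 8·1) = (-3)·8 - 0·12 + 0·(-32) = -24.
So p(s) = det(sI - A) = s^3 - 3s^2 - 10s + 24.
Rational-root test: any integer root divides 24. Testing small divisors, s = 2 works: p(2) = 8 + (-12) + (-20) + 24 = 0, so (s - 2) is a factor.
Dividing, p(s) = (s - 2)(s^2 - s - 12).
Factor s^2 - s - 12: two numbers with sum 1 and product -12 are 4 and -3, so s^2 - s - 12 = (s - 4)(s + 3).
Hence p(s) = (s - 4) (s - 2) (s + 3), with roots -3, 2, 4.
At least one eigenvalue has non-negative real part, so the system is not asymptotically stable.

-3, 2, 4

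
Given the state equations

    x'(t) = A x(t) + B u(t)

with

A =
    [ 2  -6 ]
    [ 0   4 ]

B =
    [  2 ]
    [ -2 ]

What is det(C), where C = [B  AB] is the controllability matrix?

16

AB = [[16], [-8]]
Controllability matrix C = [B  AB] = [[2, 16], [-2, -8]]
det(C) = 2·(-8) - 16·(-2) = -16 - (-32) = 16
Since det(C) ≠ 0, rank(C) = 2 and the system is completely controllable.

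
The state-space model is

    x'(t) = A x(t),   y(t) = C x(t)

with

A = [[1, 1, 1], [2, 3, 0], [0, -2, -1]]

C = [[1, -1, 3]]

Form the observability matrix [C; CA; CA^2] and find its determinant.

-430

CA = [[-1, -8, -2]]
CA^2 = [[-17, -21, 1]]
Observability matrix O = [C; CA; CA^2] = [[1, -1, 3], [-1, -8, -2], [-17, -21, 1]]
Expanding along the first row, det(O) = 1·((-8)·1 - (-2)·(-21)) - (-1)·((-1)·1 - (-2)·(-17)) + 3·((-1)·(-21) - (-8)·(-17)) = 1·(-50) - (-1)·(-35) + 3·(-115) = -430
Since det(O) ≠ 0, rank(O) = 3 and the system is completely observable.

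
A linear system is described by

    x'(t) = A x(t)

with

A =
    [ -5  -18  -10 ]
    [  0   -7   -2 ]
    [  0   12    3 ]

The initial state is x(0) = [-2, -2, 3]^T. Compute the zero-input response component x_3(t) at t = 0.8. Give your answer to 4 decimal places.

-0.8037

det(sI - A) = s^3 - (tr A)s^2 + (M11 + M22 + M33)s - det A, where Mii is the 2×2 principal minor of A obtained by deleting row i and column i.
tr A = (-5) + (-7) + 3 = -9; M11 = (-7)·3 - (-2)·12 = -21 - (-24) = 3; M22 = (-5)·3 - (-10)·0 = -15 - 0 = -15; M33 = (-5)·(-7) - (-18)·0 = 35 - 0 = 35; sum of minors = 23.
det A = (-5)·((-7)·3 - (-2)·12) - (-18)·(0·3 - (-2)·0) + (-10)·(0·12 - (-7)·0) = (-5)·3 - (-18)·0 + (-10)·0 = -15.
So p(s) = det(sI - A) = s^3 + 9s^2 + 23s + 15.
Rational-root test: any integer root divides 15. Testing small divisors, s = -1 works: p(-1) = -1 + 9 + (-23) + 15 = 0, so (s + 1) is a factor.
Dividing, p(s) = (s + 1)(s^2 + 8s + 15).
Factor s^2 + 8s + 15: two numbers with sum -8 and product 15 are -3 and -5, so s^2 + 8s + 15 = (s + 3)(s + 5).
Hence p(s) = (s + 1) (s + 3) (s + 5), with roots -5, -3, -1.
The eigenvalues -5, -3, -1 are distinct and real, so A is diagonalisable and x(t) = e^{At} x(0) = V diag(e^{λ_i t}) V^{-1} x(0), where the columns of V are the eigenvectors.
λ = -5: A - (-5)I = [[0, -18, -10], [0, -2, -2], [0, 12, 8]]. v must be orthogonal to every row; (row 1) × (row 2) = [16, 0, 0], so take v_1 = [1, 0, 0]^T.
λ = -3: A - (-3)I = [[-2, -18, -10], [0, -4, -2], [0, 12, 6]]. v must be orthogonal to every row; (row 1) × (row 2) = [-4, -4, 8], so take v_2 = [1, 1, -2]^T.
λ = -1: A - (-1)I = [[-4, -18, -10], [0, -6, -2], [0, 12, 4]]. v must be orthogonal to every row; (row 1) × (row 2) = [-24, -8, 24], so take v_3 = [-3, -1, 3]^T.
V = [v_1 v_2 v_3] = [[1, 1, -3], [0, 1, -1], [0, -2, 3]] has det V = 1, so V^{-1} = adj(V)/det V = [[1, 3, 2], [0, 3, 1], [0, 2, 1]].
Modal coordinates z(0) = V^{-1} x(0): 1·(-2) + 3·(-2) + 2·3 = -2; 0·(-2) + 3·(-2) + 1·3 = -3; 0·(-2) + 2·(-2) + 1·3 = -1; so z(0) = [-2, -3, -1]^T.
x_3(t) = Σ_i (v_i)_3 · z_i(0) · e^{λ_i t} (row 3 of V times the modal terms).
x_3(0.8) = 0·(-2)·e^{-5·0.8} + (-2)·(-3)·e^{-3·0.8} + 3·(-1)·e^{-1·0.8} = 0·0.018316 + 6·0.090718 + (-3)·0.449329 = -0.8037.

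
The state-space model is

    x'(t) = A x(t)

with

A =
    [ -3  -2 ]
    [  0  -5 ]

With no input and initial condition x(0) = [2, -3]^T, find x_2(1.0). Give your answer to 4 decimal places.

-0.0202

det(sI - A) = s^2 - (tr A)s + det A, with tr A = (-3) + (-5) = -8 and det A = (-3)·(-5) - (-2)·0 = 15 - 0 = 15.
So p(s) = det(sI - A) = s^2 + 8s + 15.
Factor s^2 + 8s + 15: two numbers with sum -8 and product 15 are -3 and -5, so s^2 + 8s + 15 = (s + 3)(s + 5).
Hence p(s) = (s + 3) (s + 5), with roots -5, -3.
The eigenvalues -5, -3 are distinct and real, so A is diagonalisable and x(t) = e^{At} x(0) = V diag(e^{λ_i t}) V^{-1} x(0), where the columns of V are the eigenvectors.
λ = -5: A - (-5)I = [[2, -2], [0, 0]]. Row 1 gives 2·v1 + (-2)·v2 = 0, so take v_1 = [1, 1]^T.
λ = -3: A - (-3)I = [[0, -2], [0, -2]]. Row 1 gives 0·v1 + (-2)·v2 = 0, so take v_2 = [-1, 0]^T.
V = [v_1 v_2] = [[1, -1], [1, 0]] has det V = 1, so V^{-1} = adj(V)/det V = [[0, 1], [-1, 1]].
Modal coordinates z(0) = V^{-1} x(0): 0·2 + 1·(-3) = -3; (-1)·2 + 1·(-3) = -5; so z(0) = [-3, -5]^T.
x_2(t) = Σ_i (v_i)_2 · z_i(0) · e^{λ_i t} (row 2 of V times the modal terms).
x_2(1.0) = 1·(-3)·e^{-5·1.0} + 0·(-5)·e^{-3·1.0} = (-3)·0.006738 + 0·0.049787 = -0.0202.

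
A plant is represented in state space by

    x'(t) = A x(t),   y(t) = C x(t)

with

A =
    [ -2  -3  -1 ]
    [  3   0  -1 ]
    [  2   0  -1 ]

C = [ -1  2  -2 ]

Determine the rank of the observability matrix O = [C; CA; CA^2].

CA = [[4, 3, 1]]
CA^2 = [[3, -12, -8]]
Observability matrix O = [C; CA; CA^2] = [[-1, 2, -2], [4, 3, 1], [3, -12, -8]]
det(O) = (-1)·(3·(-8) - 1·(-12)) - 2·(4·(-8) - 1·3) + (-2)·(4·(-12) - 3·3) = (-1)·(-12) - 2·(-35) + (-2)·(-57) = 196 ≠ 0, so rank(O) = 3.
rank(O) = 3 = n, so the pair (A, C) is completely observable.

3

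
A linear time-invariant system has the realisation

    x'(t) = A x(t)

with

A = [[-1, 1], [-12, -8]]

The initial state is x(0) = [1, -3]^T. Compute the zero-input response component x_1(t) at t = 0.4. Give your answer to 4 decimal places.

det(sI - A) = s^2 - (tr A)s + det A, with tr A = (-1) + (-8) = -9 and det A = (-1)·(-8) - 1·(-12) = 8 - (-12) = 20.
So p(s) = det(sI - A) = s^2 + 9s + 20.
Factor s^2 + 9s + 20: two numbers with sum -9 and product 20 are -4 and -5, so s^2 + 9s + 20 = (s + 4)(s + 5).
Hence p(s) = (s + 4) (s + 5), with roots -5, -4.
The eigenvalues -5, -4 are distinct and real, so A is diagonalisable and x(t) = e^{At} x(0) = V diag(e^{λ_i t}) V^{-1} x(0), where the columns of V are the eigenvectors.
λ = -5: A - (-5)I = [[4, 1], [-12, -3]]. Row 1 gives 4·v1 + 1·v2 = 0, so take v_1 = [-1, 4]^T.
λ = -4: A - (-4)I = [[3, 1], [-12, -4]]. Row 1 gives 3·v1 + 1·v2 = 0, so take v_2 = [-1, 3]^T.
V = [v_1 v_2] = [[-1, -1], [4, 3]] has det V = 1, so V^{-1} = adj(V)/det V = [[3, 1], [-4, -1]].
Modal coordinates z(0) = V^{-1} x(0): 3·1 + 1·(-3) = 0; (-4)·1 + (-1)·(-3) = -1; so z(0) = [0, -1]^T.
x_1(t) = Σ_i (v_i)_1 · z_i(0) · e^{λ_i t} (row 1 of V times the modal terms).
x_1(0.4) = (-1)·0·e^{-5·0.4} + (-1)·(-1)·e^{-4·0.4} = 0·0.135335 + 1·0.201897 = 0.2019.

0.2019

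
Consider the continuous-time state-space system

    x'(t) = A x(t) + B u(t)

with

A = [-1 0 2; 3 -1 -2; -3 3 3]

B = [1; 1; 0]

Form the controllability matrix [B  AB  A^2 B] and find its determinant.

AB = [[-1], [2], [0]]
A^2B = [[1], [-5], [9]]
Controllability matrix C = [B  AB  A^2B] = [[1, -1, 1], [1, 2, -5], [0, 0, 9]]
Expanding along the first row, det(C) = 1·(2·9 - (-5)·0) - (-1)·(1·9 - (-5)·0) + 1·(1·0 - 2·0) = 1·18 - (-1)·9 + 1·0 = 27
Since det(C) ≠ 0, rank(C) = 3 and the system is completely controllable.

27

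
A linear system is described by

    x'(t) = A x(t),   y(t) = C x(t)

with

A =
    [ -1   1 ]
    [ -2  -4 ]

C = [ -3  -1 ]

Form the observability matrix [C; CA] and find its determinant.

2

CA = [[5, 1]]
Observability matrix O = [C; CA] = [[-3, -1], [5, 1]]
det(O) = (-3)·1 - (-1)·5 = -3 - (-5) = 2
Since det(O) ≠ 0, rank(O) = 2 and the system is completely observable.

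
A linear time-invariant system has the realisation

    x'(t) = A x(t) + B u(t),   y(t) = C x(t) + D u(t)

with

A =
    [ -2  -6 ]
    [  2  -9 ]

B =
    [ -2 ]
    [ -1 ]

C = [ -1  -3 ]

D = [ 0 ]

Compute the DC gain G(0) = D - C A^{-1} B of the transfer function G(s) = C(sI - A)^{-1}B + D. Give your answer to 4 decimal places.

G(0) = C(-A)^{-1}B + D = -C A^{-1} B + D.
det A = 30, so A^{-1} = (1/30)·adj(A) = [[-3/10, 1/5], [-1/15, -1/15]]
A^{-1} B = [2/5, 1/5]^T
C A^{-1} B = -1
G(0) = D - C A^{-1} B = 0 - (-1) = 1

1.0000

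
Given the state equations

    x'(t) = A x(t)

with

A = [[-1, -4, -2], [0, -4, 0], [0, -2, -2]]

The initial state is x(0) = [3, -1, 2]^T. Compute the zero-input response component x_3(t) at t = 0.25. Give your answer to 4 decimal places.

det(sI - A) = s^3 - (tr A)s^2 + (M11 + M22 + M33)s - det A, where Mii is the 2×2 principal minor of A obtained by deleting row i and column i.
tr A = (-1) + (-4) + (-2) = -7; M11 = (-4)·(-2) - 0·(-2) = 8 - 0 = 8; M22 = (-1)·(-2) - (-2)·0 = 2 - 0 = 2; M33 = (-1)·(-4) - (-4)·0 = 4 - 0 = 4; sum of minors = 14.
det A = (-1)·((-4)·(-2) - 0·(-2)) - (-4)·(0·(-2) - 0·0) + (-2)·(0·(-2) - (-4)·0) = (-1)·8 - (-4)·0 + (-2)·0 = -8.
So p(s) = det(sI - A) = s^3 + 7s^2 + 14s + 8.
Rational-root test: any integer root divides 8. Testing small divisors, s = -1 works: p(-1) = -1 + 7 + (-14) + 8 = 0, so (s + 1) is a factor.
Dividing, p(s) = (s + 1)(s^2 + 6s + 8).
Factor s^2 + 6s + 8: two numbers with sum -6 and product 8 are -2 and -4, so s^2 + 6s + 8 = (s + 2)(s + 4).
Hence p(s) = (s + 1) (s + 2) (s + 4), with roots -4, -2, -1.
The eigenvalues -4, -2, -1 are distinct and real, so A is diagonalisable and x(t) = e^{At} x(0) = V diag(e^{λ_i t}) V^{-1} x(0), where the columns of V are the eigenvectors.
λ = -4: A - (-4)I = [[3, -4, -2], [0, 0, 0], [0, -2, 2]]. v must be orthogonal to every row; (row 1) × (row 3) = [-12, -6, -6], so take v_1 = [-2, -1, -1]^T.
λ = -2: A - (-2)I = [[1, -4, -2], [0, -2, 0], [0, -2, 0]]. v must be orthogonal to every row; (row 1) × (row 2) = [-4, 0, -2], so take v_2 = [2, 0, 1]^T.
λ = -1: A - (-1)I = [[0, -4, -2], [0, -3, 0], [0, -2, -1]]. v must be orthogonal to every row; (row 1) × (row 2) = [-6, 0, 0], so take v_3 = [1, 0, 0]^T.
V = [v_1 v_2 v_3] = [[-2, 2, 1], [-1, 0, 0], [-1, 1, 0]] has det V = -1, so V^{-1} = adj(V)/det V = [[0, -1, 0], [0, -1, 1], [1, 0, -2]].
Modal coordinates z(0) = V^{-1} x(0): 0·3 + (-1)·(-1) + 0·2 = 1; 0·3 + (-1)·(-1) + 1·2 = 3; 1·3 + 0·(-1) + (-2)·2 = -1; so z(0) = [1, 3, -1]^T.
x_3(t) = Σ_i (v_i)_3 · z_i(0) · e^{λ_i t} (row 3 of V times the modal terms).
x_3(0.25) = (-1)·1·e^{-4·0.25} + 1·3·e^{-2·0.25} + 0·(-1)·e^{-1·0.25} = (-1)·0.367879 + 3·0.606531 + 0·0.778801 = 1.4517.

1.4517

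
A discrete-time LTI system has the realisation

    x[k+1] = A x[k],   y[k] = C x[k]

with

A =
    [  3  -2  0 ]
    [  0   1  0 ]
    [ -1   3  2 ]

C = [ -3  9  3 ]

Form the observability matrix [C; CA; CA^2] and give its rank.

CA = [[-12, 24, 6]]
CA^2 = [[-42, 66, 12]]
Observability matrix O = [C; CA; CA^2] = [[-3, 9, 3], [-12, 24, 6], [-42, 66, 12]]
The columns c1, c2, c3 of O are linearly dependent: -c1 - c2 + 2·c3 = 0 (check each entry), so rank(O) ≤ 2.
The 2×2 minor from rows 1, 2, columns 1, 2 is (-3)·24 - 9·(-12) = -72 - (-108) = 36 ≠ 0, so rank(O) = 2.
rank(O) = 2 < n = 3, so the pair (A, C) is not completely observable.

2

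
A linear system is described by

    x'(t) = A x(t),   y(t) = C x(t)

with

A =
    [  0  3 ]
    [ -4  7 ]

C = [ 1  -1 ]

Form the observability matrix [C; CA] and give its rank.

1

CA = [[4, -4]]
Observability matrix O = [C; CA] = [[1, -1], [4, -4]]
Every row of O is a scalar multiple of row 1 = [1, -1] (multipliers 1, 4), so the rows span a one-dimensional space.
O ≠ 0, hence rank(O) = 1.
rank(O) = 1 < n = 2, so the pair (A, C) is not completely observable.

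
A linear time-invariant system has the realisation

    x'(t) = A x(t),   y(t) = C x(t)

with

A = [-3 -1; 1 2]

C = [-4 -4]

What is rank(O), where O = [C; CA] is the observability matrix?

CA = [[8, -4]]
Observability matrix O = [C; CA] = [[-4, -4], [8, -4]]
det(O) = (-4)·(-4) - (-4)·8 = 16 - (-32) = 48 ≠ 0, so rank(O) = 2.
rank(O) = 2 = n, so the pair (A, C) is completely observable.

2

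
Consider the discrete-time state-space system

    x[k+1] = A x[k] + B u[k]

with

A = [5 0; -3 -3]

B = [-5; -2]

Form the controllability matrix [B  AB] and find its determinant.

AB = [[-25], [21]]
Controllability matrix C = [B  AB] = [[-5, -25], [-2, 21]]
det(C) = (-5)·21 - (-25)·(-2) = -105 - 50 = -155
Since det(C) ≠ 0, rank(C) = 2 and the system is completely controllable.

-155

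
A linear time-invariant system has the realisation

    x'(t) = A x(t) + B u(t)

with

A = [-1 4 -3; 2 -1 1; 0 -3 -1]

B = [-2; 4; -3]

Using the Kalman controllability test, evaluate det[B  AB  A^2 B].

AB = [[27], [-11], [-9]]
A^2B = [[-44], [56], [42]]
Controllability matrix C = [B  AB  A^2B] = [[-2, 27, -44], [4, -11, 56], [-3, -9, 42]]
Expanding along the first row, det(C) = (-2)·((-11)·42 - 56·(-9)) - 27·(4·42 - 56·(-3)) + (-44)·(4·(-9) - (-11)·(-3)) = (-2)·42 - 27·336 + (-44)·(-69) = -6120
Since det(C) ≠ 0, rank(C) = 3 and the system is completely controllable.

-6120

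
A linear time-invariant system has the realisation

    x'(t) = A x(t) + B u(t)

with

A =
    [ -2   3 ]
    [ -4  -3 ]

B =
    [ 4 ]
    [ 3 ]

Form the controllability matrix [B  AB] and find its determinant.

-103

AB = [[1], [-25]]
Controllability matrix C = [B  AB] = [[4, 1], [3, -25]]
det(C) = 4·(-25) - 1·3 = -100 - 3 = -103
Since det(C) ≠ 0, rank(C) = 2 and the system is completely controllable.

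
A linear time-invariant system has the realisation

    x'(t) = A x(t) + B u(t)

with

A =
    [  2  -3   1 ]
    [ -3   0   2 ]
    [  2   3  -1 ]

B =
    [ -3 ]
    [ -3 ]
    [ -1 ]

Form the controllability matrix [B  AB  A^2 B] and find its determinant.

AB = [[2], [7], [-14]]
A^2B = [[-31], [-34], [39]]
Controllability matrix C = [B  AB  A^2B] = [[-3, 2, -31], [-3, 7, -34], [-1, -14, 39]]
Expanding along the first row, det(C) = (-3)·(7·39 - (-34)·(-14)) - 2·((-3)·39 - (-34)·(-1)) + (-31)·((-3)·(-14) - 7·(-1)) = (-3)·(-203) - 2·(-151) + (-31)·49 = -608
Since det(C) ≠ 0, rank(C) = 3 and the system is completely controllable.

-608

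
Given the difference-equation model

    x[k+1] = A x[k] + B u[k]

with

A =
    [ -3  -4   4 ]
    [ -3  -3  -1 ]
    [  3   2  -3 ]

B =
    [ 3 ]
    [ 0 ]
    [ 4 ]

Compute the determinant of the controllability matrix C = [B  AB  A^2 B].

AB = [[7], [-13], [-3]]
A^2B = [[19], [21], [4]]
Controllability matrix C = [B  AB  A^2B] = [[3, 7, 19], [0, -13, 21], [4, -3, 4]]
Expanding along the first row, det(C) = 3·((-13)·4 - 21·(-3)) - 7·(0·4 - 21·4) + 19·(0·(-3) - (-13)·4) = 3·11 - 7·(-84) + 19·52 = 1609
Since det(C) ≠ 0, rank(C) = 3 and the system is completely controllable.

1609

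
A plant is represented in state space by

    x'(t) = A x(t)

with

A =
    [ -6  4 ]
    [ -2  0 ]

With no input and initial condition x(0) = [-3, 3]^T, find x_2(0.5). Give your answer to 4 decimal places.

det(sI - A) = s^2 - (tr A)s + det A, with tr A = (-6) + 0 = -6 and det A = (-6)·0 - 4·(-2) = 0 - (-8) = 8.
So p(s) = det(sI - A) = s^2 + 6s + 8.
Factor s^2 + 6s + 8: two numbers with sum -6 and product 8 are -2 and -4, so s^2 + 6s + 8 = (s + 2)(s + 4).
Hence p(s) = (s + 2) (s + 4), with roots -4, -2.
The eigenvalues -4, -2 are distinct and real, so A is diagonalisable and x(t) = e^{At} x(0) = V diag(e^{λ_i t}) V^{-1} x(0), where the columns of V are the eigenvectors.
λ = -4: A - (-4)I = [[-2, 4], [-2, 4]]. Row 1 gives (-2)·v1 + 4·v2 = 0, so take v_1 = [-2, -1]^T.
λ = -2: A - (-2)I = [[-4, 4], [-2, 2]]. Row 1 gives (-4)·v1 + 4·v2 = 0, so take v_2 = [-1, -1]^T.
V = [v_1 v_2] = [[-2, -1], [-1, -1]] has det V = 1, so V^{-1} = adj(V)/det V = [[-1, 1], [1, -2]].
Modal coordinates z(0) = V^{-1} x(0): (-1)·(-3) + 1·3 = 6; 1·(-3) + (-2)·3 = -9; so z(0) = [6, -9]^T.
x_2(t) = Σ_i (v_i)_2 · z_i(0) · e^{λ_i t} (row 2 of V times the modal terms).
x_2(0.5) = (-1)·6·e^{-4·0.5} + (-1)·(-9)·e^{-2·0.5} = (-6)·0.135335 + 9·0.367879 = 2.4989.

2.4989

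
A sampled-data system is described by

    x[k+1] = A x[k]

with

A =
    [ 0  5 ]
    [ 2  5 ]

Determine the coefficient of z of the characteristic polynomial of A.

-5

For a 2×2 matrix, det(zI - A) = z^2 - (tr A)z + det A.
tr A = 5, det A = -10.
So p(z) = z^2 - 5z - 10.
The coefficient of z is -5.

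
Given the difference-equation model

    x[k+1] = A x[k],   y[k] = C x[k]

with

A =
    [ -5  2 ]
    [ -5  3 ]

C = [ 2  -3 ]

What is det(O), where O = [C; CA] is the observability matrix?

CA = [[5, -5]]
Observability matrix O = [C; CA] = [[2, -3], [5, -5]]
det(O) = 2·(-5) - (-3)·5 = -10 - (-15) = 5
Since det(O) ≠ 0, rank(O) = 2 and the system is completely observable.

5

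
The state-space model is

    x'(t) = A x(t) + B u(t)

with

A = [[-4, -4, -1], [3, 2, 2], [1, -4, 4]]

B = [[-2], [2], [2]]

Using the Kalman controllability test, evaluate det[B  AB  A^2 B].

AB = [[-2], [2], [-2]]
A^2B = [[2], [-6], [-18]]
Controllability matrix C = [B  AB  A^2B] = [[-2, -2, 2], [2, 2, -6], [2, -2, -18]]
Expanding along the first row, det(C) = (-2)·(2·(-18) - (-6)·(-2)) - (-2)·(2·(-18) - (-6)·2) + 2·(2·(-2) - 2·2) = (-2)·(-48) - (-2)·(-24) + 2·(-8) = 32
Since det(C) ≠ 0, rank(C) = 3 and the system is completely controllable.

32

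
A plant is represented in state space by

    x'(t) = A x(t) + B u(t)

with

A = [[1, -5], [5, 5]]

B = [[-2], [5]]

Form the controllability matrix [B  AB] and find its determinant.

105

AB = [[-27], [15]]
Controllability matrix C = [B  AB] = [[-2, -27], [5, 15]]
det(C) = (-2)·15 - (-27)·5 = -30 - (-135) = 105
Since det(C) ≠ 0, rank(C) = 2 and the system is completely controllable.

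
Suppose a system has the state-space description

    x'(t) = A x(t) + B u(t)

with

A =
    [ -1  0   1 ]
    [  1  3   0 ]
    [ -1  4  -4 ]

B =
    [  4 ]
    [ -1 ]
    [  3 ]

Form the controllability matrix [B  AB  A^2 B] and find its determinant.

86

AB = [[-1], [1], [-20]]
A^2B = [[-19], [2], [85]]
Controllability matrix C = [B  AB  A^2B] = [[4, -1, -19], [-1, 1, 2], [3, -20, 85]]
Expanding along the first row, det(C) = 4·(1·85 - 2·(-20)) - (-1)·((-1)·85 - 2·3) + (-19)·((-1)·(-20) - 1·3) = 4·125 - (-1)·(-91) + (-19)·17 = 86
Since det(C) ≠ 0, rank(C) = 3 and the system is completely controllable.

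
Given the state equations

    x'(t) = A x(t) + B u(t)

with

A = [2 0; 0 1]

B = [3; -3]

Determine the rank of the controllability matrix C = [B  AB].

2

AB = [[6], [-3]]
Controllability matrix C = [B  AB] = [[3, 6], [-3, -3]]
det(C) = 3·(-3) - 6·(-3) = -9 - (-18) = 9 ≠ 0, so rank(C) = 2.
rank(C) = 2 = n, so the pair (A, B) is completely controllable.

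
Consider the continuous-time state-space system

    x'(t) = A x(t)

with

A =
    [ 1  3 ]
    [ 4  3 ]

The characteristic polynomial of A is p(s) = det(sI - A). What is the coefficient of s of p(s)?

For a 2×2 matrix, det(sI - A) = s^2 - (tr A)s + det A.
tr A = 4, det A = -9.
So p(s) = s^2 - 4s - 9.
The coefficient of s is -4.

-4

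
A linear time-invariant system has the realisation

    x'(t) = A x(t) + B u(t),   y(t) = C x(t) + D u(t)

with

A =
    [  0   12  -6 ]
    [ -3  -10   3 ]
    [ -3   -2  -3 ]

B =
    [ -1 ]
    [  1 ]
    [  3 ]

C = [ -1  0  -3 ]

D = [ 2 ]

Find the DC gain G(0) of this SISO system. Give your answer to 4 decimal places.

G(0) = C(-A)^{-1}B + D = -C A^{-1} B + D.
det A = -72, so A^{-1} = (1/-72)·adj(A) = [[-1/2, -2/3, 1/3], [1/4, 1/4, -1/4], [1/3, 1/2, -1/2]]
A^{-1} B = [5/6, -3/4, -4/3]^T
C A^{-1} B = 19/6
G(0) = D - C A^{-1} B = 2 - (19/6) = -7/6 ≈ -1.1667

-1.1667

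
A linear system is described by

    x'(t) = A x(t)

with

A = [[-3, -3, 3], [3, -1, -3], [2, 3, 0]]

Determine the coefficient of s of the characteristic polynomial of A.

15

Expand det(sI - A) for the 3×3 matrix.
p(s) = s^3 + 4s^2 + 15s - 24.
(Check: constant term = det(-A) = (-1)^3 det A = -24; coefficient of s^2 = -tr A = 4.)
The coefficient of s is 15.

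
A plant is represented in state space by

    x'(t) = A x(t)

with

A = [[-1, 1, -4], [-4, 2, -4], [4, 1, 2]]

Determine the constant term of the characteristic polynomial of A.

-32

Expand det(sI - A) for the 3×3 matrix.
p(s) = s^3 - 3s^2 + 24s - 32.
(Check: constant term = det(-A) = (-1)^3 det A = -32; coefficient of s^2 = -tr A = -3.)
The constant term is -32.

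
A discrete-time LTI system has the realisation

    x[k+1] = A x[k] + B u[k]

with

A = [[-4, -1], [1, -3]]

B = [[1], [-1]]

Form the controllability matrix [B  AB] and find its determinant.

AB = [[-3], [4]]
Controllability matrix C = [B  AB] = [[1, -3], [-1, 4]]
det(C) = 1·4 - (-3)·(-1) = 4 - 3 = 1
Since det(C) ≠ 0, rank(C) = 2 and the system is completely controllable.

1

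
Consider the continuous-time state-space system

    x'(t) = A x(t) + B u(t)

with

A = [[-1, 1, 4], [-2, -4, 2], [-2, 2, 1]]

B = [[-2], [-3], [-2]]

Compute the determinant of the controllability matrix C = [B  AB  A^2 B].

-2138

AB = [[-9], [12], [-4]]
A^2B = [[5], [-38], [38]]
Controllability matrix C = [B  AB  A^2B] = [[-2, -9, 5], [-3, 12, -38], [-2, -4, 38]]
Expanding along the first row, det(C) = (-2)·(12·38 - (-38)·(-4)) - (-9)·((-3)·38 - (-38)·(-2)) + 5·((-3)·(-4) - 12·(-2)) = (-2)·304 - (-9)·(-190) + 5·36 = -2138
Since det(C) ≠ 0, rank(C) = 3 and the system is completely controllable.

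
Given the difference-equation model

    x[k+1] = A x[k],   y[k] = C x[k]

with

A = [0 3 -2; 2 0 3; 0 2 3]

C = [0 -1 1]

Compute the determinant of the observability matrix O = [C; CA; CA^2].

CA = [[-2, 2, 0]]
CA^2 = [[4, -6, 10]]
Observability matrix O = [C; CA; CA^2] = [[0, -1, 1], [-2, 2, 0], [4, -6, 10]]
Expanding along the first row, det(O) = 0·(2·10 - 0·(-6)) - (-1)·((-2)·10 - 0·4) + 1·((-2)·(-6) - 2·4) = 0·20 - (-1)·(-20) + 1·4 = -16
Since det(O) ≠ 0, rank(O) = 3 and the system is completely observable.

-16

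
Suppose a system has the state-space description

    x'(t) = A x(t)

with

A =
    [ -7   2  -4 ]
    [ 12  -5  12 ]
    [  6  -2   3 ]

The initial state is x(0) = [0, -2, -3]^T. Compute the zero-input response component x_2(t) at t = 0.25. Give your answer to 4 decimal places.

-5.0037

det(sI - A) = s^3 - (tr A)s^2 + (M11 + M22 + M33)s - det A, where Mii is the 2×2 principal minor of A obtained by deleting row i and column i.
tr A = (-7) + (-5) + 3 = -9; M11 = (-5)·3 - 12·(-2) = -15 - (-24) = 9; M22 = (-7)·3 - (-4)·6 = -21 - (-24) = 3; M33 = (-7)·(-5) - 2·12 = 35 - 24 = 11; sum of minors = 23.
det A = (-7)·((-5)·3 - 12·(-2)) - 2·(12·3 - 12·6) + (-4)·(12·(-2) - (-5)·6) = (-7)·9 - 2·(-36) + (-4)·6 = -15.
So p(s) = det(sI - A) = s^3 + 9s^2 + 23s + 15.
Rational-root test: any integer root divides 15. Testing small divisors, s = -1 works: p(-1) = -1 + 9 + (-23) + 15 = 0, so (s + 1) is a factor.
Dividing, p(s) = (s + 1)(s^2 + 8s + 15).
Factor s^2 + 8s + 15: two numbers with sum -8 and product 15 are -3 and -5, so s^2 + 8s + 15 = (s + 3)(s + 5).
Hence p(s) = (s + 1) (s + 3) (s + 5), with roots -5, -3, -1.
The eigenvalues -5, -3, -1 are distinct and real, so A is diagonalisable and x(t) = e^{At} x(0) = V diag(e^{λ_i t}) V^{-1} x(0), where the columns of V are the eigenvectors.
λ = -5: A - (-5)I = [[-2, 2, -4], [12, 0, 12], [6, -2, 8]]. v must be orthogonal to every row; (row 1) × (row 2) = [24, -24, -24], so take v_1 = [1, -1, -1]^T.
λ = -3: A - (-3)I = [[-4, 2, -4], [12, -2, 12], [6, -2, 6]]. v must be orthogonal to every row; (row 1) × (row 2) = [16, 0, -16], so take v_2 = [-1, 0, 1]^T.
λ = -1: A - (-1)I = [[-6, 2, -4], [12, -4, 12], [6, -2, 4]]. v must be orthogonal to every row; (row 1) × (row 2) = [8, 24, 0], so take v_3 = [1, 3, 0]^T.
V = [v_1 v_2 v_3] = [[1, -1, 1], [-1, 0, 3], [-1, 1, 0]] has det V = -1, so V^{-1} = adj(V)/det V = [[3, -1, 3], [3, -1, 4], [1, 0, 1]].
Modal coordinates z(0) = V^{-1} x(0): 3·0 + (-1)·(-2) + 3·(-3) = -7; 3·0 + (-1)·(-2) + 4·(-3) = -10; 1·0 + 0·(-2) + 1·(-3) = -3; so z(0) = [-7, -10, -3]^T.
x_2(t) = Σ_i (v_i)_2 · z_i(0) · e^{λ_i t} (row 2 of V times the modal terms).
x_2(0.25) = (-1)·(-7)·e^{-5·0.25} + 0·(-10)·e^{-3·0.25} + 3·(-3)·e^{-1·0.25} = 7·0.286505 + 0·0.472367 + (-9)·0.778801 = -5.0037.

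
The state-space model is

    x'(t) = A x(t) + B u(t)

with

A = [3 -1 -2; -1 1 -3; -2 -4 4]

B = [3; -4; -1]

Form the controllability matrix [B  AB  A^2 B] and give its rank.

3

AB = [[15], [-4], [6]]
A^2B = [[37], [-37], [10]]
Controllability matrix C = [B  AB  A^2B] = [[3, 15, 37], [-4, -4, -37], [-1, 6, 10]]
det(C) = 3·((-4)·10 - (-37)·6) - 15·((-4)·10 - (-37)·(-1)) + 37·((-4)·6 - (-4)·(-1)) = 3·182 - 15·(-77) + 37·(-28) = 665 ≠ 0, so rank(C) = 3.
rank(C) = 3 = n, so the pair (A, B) is completely controllable.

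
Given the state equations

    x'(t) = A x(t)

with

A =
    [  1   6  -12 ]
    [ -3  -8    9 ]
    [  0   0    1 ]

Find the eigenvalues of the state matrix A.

-5, -2, 1

det(sI - A) = s^3 - (tr A)s^2 + (M11 + M22 + M33)s - det A, where Mii is the 2×2 principal minor of A obtained by deleting row i and column i.
tr A = 1 + (-8) + 1 = -6; M11 = (-8)·1 - 9·0 = -8 - 0 = -8; M22 = 1·1 - (-12)·0 = 1 - 0 = 1; M33 = 1·(-8) - 6·(-3) = -8 - (-18) = 10; sum of minors = 3.
det A = 1·((-8)·1 - 9·0) - 6·((-3)·1 - 9·0) + (-12)·((-3)·0 - (-8)·0) = 1·(-8) - 6·(-3) + (-12)·0 = 10.
So p(s) = det(sI - A) = s^3 + 6s^2 + 3s - 10.
Rational-root test: any integer root divides -10. Testing small divisors, s = 1 works: p(1) = 1 + 6 + 3 + (-10) = 0, so (s - 1) is a factor.
Dividing, p(s) = (s - 1)(s^2 + 7s + 10).
Factor s^2 + 7s + 10: two numbers with sum -7 and product 10 are -2 and -5, so s^2 + 7s + 10 = (s + 2)(s + 5).
Hence p(s) = (s - 1) (s + 2) (s + 5), with roots -5, -2, 1.
At least one eigenvalue has non-negative real part, so the system is not asymptotically stable.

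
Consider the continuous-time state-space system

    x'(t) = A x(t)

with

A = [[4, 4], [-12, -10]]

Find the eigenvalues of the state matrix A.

-4, -2

det(sI - A) = s^2 - (tr A)s + det A, with tr A = 4 + (-10) = -6 and det A = 4·(-10) - 4·(-12) = -40 - (-48) = 8.
So p(s) = det(sI - A) = s^2 + 6s + 8.
Factor s^2 + 6s + 8: two numbers with sum -6 and product 8 are -2 and -4, so s^2 + 6s + 8 = (s + 2)(s + 4).
Hence p(s) = (s + 2) (s + 4), with roots -4, -2.
All eigenvalues have negative real part, so the system is asymptotically stable.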